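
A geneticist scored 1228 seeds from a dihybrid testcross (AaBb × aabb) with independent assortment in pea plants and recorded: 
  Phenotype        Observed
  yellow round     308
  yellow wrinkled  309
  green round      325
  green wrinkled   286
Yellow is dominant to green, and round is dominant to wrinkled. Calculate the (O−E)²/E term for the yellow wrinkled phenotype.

0.013

A dihybrid testcross with independent assortment gives a 1:1:1:1 ratio.
The 1:1:1:1 ratio has 4 parts, so with N = 1228 the expected counts are:
  yellow round: 1228 × 1/4 = 307
  yellow wrinkled: 1228 × 1/4 = 307
  green round: 1228 × 1/4 = 307
  green wrinkled: 1228 × 1/4 = 307
Contribution of yellow wrinkled: (309 − 307)² / 307 = 0.0130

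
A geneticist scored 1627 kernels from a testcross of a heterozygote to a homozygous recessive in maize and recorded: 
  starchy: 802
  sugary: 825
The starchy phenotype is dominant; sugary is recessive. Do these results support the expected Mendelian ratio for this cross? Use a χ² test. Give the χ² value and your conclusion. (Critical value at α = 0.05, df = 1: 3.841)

0.325; consistent

A testcross of a heterozygote (Aa × aa) gives a 1:1 phenotypic ratio.
Under the 1:1 hypothesis (Σ ratio = 2, N = 1627):
  starchy: 1627 × 1/2 = 813.5
  sugary: 1627 × 1/2 = 813.5
χ² = Σ (O − E)² / E
  starchy: (802 − 813.5)² / 813.5 = 0.1626
  sugary: (825 − 813.5)² / 813.5 = 0.1626
χ² = 0.1626 + 0.1626 = 0.3252 ≈ 0.325
Degrees of freedom = 2 − 1 = 1; critical value at α = 0.05 is 3.841.
Since 0.325 < 3.841, we fail to reject the null hypothesis — the data are consistent with the 1:1 ratio.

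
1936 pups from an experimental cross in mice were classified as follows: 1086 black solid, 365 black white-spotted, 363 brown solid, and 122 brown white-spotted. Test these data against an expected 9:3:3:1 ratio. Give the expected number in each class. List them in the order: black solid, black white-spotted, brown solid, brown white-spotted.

1089, 363, 363, 121

The 9:3:3:1 ratio has 16 parts, so with N = 1936 the expected counts are:
  black solid: 1936 × 9/16 = 1089
  black white-spotted: 1936 × 3/16 = 363
  brown solid: 1936 × 3/16 = 363
  brown white-spotted: 1936 × 1/16 = 121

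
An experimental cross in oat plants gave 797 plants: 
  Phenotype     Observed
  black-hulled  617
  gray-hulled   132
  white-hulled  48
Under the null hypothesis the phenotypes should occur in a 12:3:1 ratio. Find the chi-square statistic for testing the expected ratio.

Total ratio parts = 16. Expected numbers out of 797:
  black-hulled: 797 × 12/16 = 597.75
  gray-hulled: 797 × 3/16 = 149.4375
  white-hulled: 797 × 1/16 = 49.8125
χ² = Σ (O − E)² / E
  black-hulled: (617 − 597.75)² / 597.75 = 0.6199
  gray-hulled: (132 − 149.4375)² / 149.4375 = 2.0347
  white-hulled: (48 − 49.8125)² / 49.8125 = 0.0660
χ² = 0.6199 + 2.0347 + 0.0660 = 2.7206 ≈ 2.721

2.721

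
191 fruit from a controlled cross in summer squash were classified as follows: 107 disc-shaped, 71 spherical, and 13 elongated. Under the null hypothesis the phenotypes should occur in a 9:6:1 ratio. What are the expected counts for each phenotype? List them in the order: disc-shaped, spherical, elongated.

107.4375, 71.625, 11.9375

Expected counts for N = 191 under a 9:6:1 ratio (total parts = 16):
  disc-shaped: 191 × 9/16 = 107.4375
  spherical: 191 × 6/16 = 71.625
  elongated: 191 × 1/16 = 11.9375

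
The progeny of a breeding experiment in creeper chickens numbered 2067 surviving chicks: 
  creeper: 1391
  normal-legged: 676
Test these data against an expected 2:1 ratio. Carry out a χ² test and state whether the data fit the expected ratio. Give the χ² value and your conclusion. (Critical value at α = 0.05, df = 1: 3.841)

0.368; consistent

Under the 2:1 hypothesis (Σ ratio = 3, N = 2067):
  creeper: 2067 × 2/3 = 1378
  normal-legged: 2067 × 1/3 = 689
χ² = Σ (O − E)² / E
  creeper: (1391 − 1378)² / 1378 = 0.1226
  normal-legged: (676 − 689)² / 689 = 0.2453
χ² = 0.1226 + 0.2453 = 0.3679 ≈ 0.368
Degrees of freedom = 2 − 1 = 1; critical value at α = 0.05 is 3.841.
Since 0.368 < 3.841, we fail to reject the null hypothesis — the data are consistent with the 2:1 ratio.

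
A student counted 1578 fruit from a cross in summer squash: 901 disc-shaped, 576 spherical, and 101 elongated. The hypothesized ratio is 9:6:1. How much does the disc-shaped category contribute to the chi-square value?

The 9:6:1 ratio has 16 parts, so with N = 1578 the expected counts are:
  disc-shaped: 1578 × 9/16 = 887.625
  spherical: 1578 × 6/16 = 591.75
  elongated: 1578 × 1/16 = 98.625
Contribution of disc-shaped: (901 − 887.625)² / 887.625 = 0.2015

0.202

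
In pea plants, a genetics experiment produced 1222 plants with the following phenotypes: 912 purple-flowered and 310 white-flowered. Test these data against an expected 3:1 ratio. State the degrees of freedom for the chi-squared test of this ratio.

A goodness-of-fit test with 2 phenotype classes has df = 2 − 1 = 1.

1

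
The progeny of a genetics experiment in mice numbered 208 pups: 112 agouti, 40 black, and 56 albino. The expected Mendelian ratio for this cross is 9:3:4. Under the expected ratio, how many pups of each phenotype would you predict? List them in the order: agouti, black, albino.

The 9:3:4 ratio has 16 parts, so with N = 208 the expected counts are:
  agouti: 208 × 9/16 = 117
  black: 208 × 3/16 = 39
  albino: 208 × 4/16 = 52

117, 39, 52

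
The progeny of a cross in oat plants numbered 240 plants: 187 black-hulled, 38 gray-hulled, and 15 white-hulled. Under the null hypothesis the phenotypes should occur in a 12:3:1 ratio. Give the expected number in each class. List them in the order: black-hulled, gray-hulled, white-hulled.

180, 45, 15

Expected counts for N = 240 under a 12:3:1 ratio (total parts = 16):
  black-hulled: 240 × 12/16 = 180
  gray-hulled: 240 × 3/16 = 45
  white-hulled: 240 × 1/16 = 15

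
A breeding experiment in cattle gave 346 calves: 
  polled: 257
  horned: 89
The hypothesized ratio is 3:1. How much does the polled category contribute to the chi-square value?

The 3:1 ratio has 4 parts, so with N = 346 the expected counts are:
  polled: 346 × 3/4 = 259.5
  horned: 346 × 1/4 = 86.5
Contribution of polled: (257 − 259.5)² / 259.5 = 0.0241

0.024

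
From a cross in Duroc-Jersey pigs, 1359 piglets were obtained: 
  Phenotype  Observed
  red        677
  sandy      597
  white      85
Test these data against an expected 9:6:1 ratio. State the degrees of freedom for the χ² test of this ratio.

A goodness-of-fit test with 3 phenotype classes has df = 3 − 1 = 2.

2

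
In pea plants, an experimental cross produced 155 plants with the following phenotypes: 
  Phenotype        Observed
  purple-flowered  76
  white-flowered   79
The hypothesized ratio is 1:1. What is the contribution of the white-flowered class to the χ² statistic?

Expected counts for N = 155 under a 1:1 ratio (total parts = 2):
  purple-flowered: 155 × 1/2 = 77.5
  white-flowered: 155 × 1/2 = 77.5
Contribution of white-flowered: (79 − 77.5)² / 77.5 = 0.0290

0.029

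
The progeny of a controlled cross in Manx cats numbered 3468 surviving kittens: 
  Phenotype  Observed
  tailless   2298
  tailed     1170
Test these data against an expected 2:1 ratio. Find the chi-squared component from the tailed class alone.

Total ratio parts = 3. Expected numbers out of 3468:
  tailless: 3468 × 2/3 = 2312
  tailed: 3468 × 1/3 = 1156
Contribution of tailed: (1170 − 1156)² / 1156 = 0.1696

0.170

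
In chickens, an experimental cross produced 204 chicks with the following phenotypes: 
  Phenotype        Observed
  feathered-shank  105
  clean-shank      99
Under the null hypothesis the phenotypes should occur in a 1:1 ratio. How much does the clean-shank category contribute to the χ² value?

Under the 1:1 hypothesis (Σ ratio = 2, N = 204):
  feathered-shank: 204 × 1/2 = 102
  clean-shank: 204 × 1/2 = 102
Contribution of clean-shank: (99 − 102)² / 102 = 0.0882

0.088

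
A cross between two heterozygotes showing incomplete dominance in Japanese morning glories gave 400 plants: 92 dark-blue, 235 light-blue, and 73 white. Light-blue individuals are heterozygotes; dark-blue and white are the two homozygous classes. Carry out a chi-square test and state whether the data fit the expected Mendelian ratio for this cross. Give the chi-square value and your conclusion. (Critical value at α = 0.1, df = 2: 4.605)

14.055; not consistent

With incomplete dominance, a heterozygote × heterozygote cross gives a 1:2:1 phenotypic ratio.
Expected counts for N = 400 under a 1:2:1 ratio (total parts = 4):
  dark-blue: 400 × 1/4 = 100
  light-blue: 400 × 2/4 = 200
  white: 400 × 1/4 = 100
χ² = Σ (O − E)² / E
  dark-blue: (92 − 100)² / 100 = 0.6400
  light-blue: (235 − 200)² / 200 = 6.1250
  white: (73 − 100)² / 100 = 7.2900
χ² = 0.6400 + 6.1250 + 7.2900 = 14.055
Degrees of freedom = 3 − 1 = 2; critical value at α = 0.1 is 4.605.
Since 14.055 > 4.605, we reject the null hypothesis — the data do not fit the 1:2:1 ratio.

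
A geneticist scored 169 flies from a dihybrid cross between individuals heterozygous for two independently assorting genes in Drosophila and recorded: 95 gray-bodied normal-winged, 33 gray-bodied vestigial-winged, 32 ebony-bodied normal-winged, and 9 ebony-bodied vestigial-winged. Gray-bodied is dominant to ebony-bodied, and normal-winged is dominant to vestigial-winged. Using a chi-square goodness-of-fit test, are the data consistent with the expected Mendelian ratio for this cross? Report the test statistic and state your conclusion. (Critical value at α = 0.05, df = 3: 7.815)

0.289; consistent

A dihybrid F₂ with independent assortment and complete dominance at both loci gives a 9:3:3:1 phenotypic ratio.
The 9:3:3:1 ratio has 16 parts, so with N = 169 the expected counts are:
  gray-bodied normal-winged: 169 × 9/16 = 95.0625
  gray-bodied vestigial-winged: 169 × 3/16 = 31.6875
  ebony-bodied normal-winged: 169 × 3/16 = 31.6875
  ebony-bodied vestigial-winged: 169 × 1/16 = 10.5625
χ² = Σ (O − E)² / E
  gray-bodied normal-winged: (95 − 95.0625)² / 95.0625 = 0.0000
  gray-bodied vestigial-winged: (33 − 31.6875)² / 31.6875 = 0.0544
  ebony-bodied normal-winged: (32 − 31.6875)² / 31.6875 = 0.0031
  ebony-bodied vestigial-winged: (9 − 10.5625)² / 10.5625 = 0.2311
χ² = 0.0000 + 0.0544 + 0.0031 + 0.2311 = 0.2886 ≈ 0.289
Degrees of freedom = 4 − 1 = 3; critical value at α = 0.05 is 7.815.
Since 0.289 < 7.815, we fail to reject the null hypothesis — the data are consistent with the 9:3:3:1 ratio.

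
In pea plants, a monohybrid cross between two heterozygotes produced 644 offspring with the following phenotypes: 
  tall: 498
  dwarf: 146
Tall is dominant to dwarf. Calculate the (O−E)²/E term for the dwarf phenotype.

1.398

For a monohybrid cross between heterozygotes with complete dominance, the expected phenotypic ratio is 3:1.
Total ratio parts = 4. Expected numbers out of 644:
  tall: 644 × 3/4 = 483
  dwarf: 644 × 1/4 = 161
Contribution of dwarf: (146 − 161)² / 161 = 1.3975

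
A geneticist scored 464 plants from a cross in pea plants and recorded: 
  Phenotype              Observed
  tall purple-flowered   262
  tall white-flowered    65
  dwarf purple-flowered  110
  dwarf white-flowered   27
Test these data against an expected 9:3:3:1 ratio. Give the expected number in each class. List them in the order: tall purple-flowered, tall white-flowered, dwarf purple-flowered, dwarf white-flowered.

261, 87, 87, 29

Total ratio parts = 16. Expected numbers out of 464:
  tall purple-flowered: 464 × 9/16 = 261
  tall white-flowered: 464 × 3/16 = 87
  dwarf purple-flowered: 464 × 3/16 = 87
  dwarf white-flowered: 464 × 1/16 = 29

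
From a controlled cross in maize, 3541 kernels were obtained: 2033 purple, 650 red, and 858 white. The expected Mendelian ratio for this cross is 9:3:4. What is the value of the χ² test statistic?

Expected counts for N = 3541 under a 9:3:4 ratio (total parts = 16):
  purple: 3541 × 9/16 = 1991.8125
  red: 3541 × 3/16 = 663.9375
  white: 3541 × 4/16 = 885.25
χ² = Σ (O − E)² / E
  purple: (2033 − 1991.8125)² / 1991.8125 = 0.8517
  red: (650 − 663.9375)² / 663.9375 = 0.2926
  white: (858 − 885.25)² / 885.25 = 0.8388
χ² = 0.8517 + 0.2926 + 0.8388 = 1.9831 ≈ 1.983

1.983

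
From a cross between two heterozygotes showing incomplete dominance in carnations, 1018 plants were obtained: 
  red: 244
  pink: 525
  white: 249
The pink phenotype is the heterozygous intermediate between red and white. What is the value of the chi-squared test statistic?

1.055

With incomplete dominance, a heterozygote × heterozygote cross gives a 1:2:1 phenotypic ratio.
Total ratio parts = 4. Expected numbers out of 1018:
  red: 1018 × 1/4 = 254.5
  pink: 1018 × 2/4 = 509
  white: 1018 × 1/4 = 254.5
χ² = Σ (O − E)² / E
  red: (244 − 254.5)² / 254.5 = 0.4332
  pink: (525 − 509)² / 509 = 0.5029
  white: (249 − 254.5)² / 254.5 = 0.1189
χ² = 0.4332 + 0.5029 + 0.1189 = 1.055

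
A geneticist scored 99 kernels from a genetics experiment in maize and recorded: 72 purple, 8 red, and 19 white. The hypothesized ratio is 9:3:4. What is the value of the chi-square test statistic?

12.125

Under the 9:3:4 hypothesis (Σ ratio = 16, N = 99):
  purple: 99 × 9/16 = 55.6875
  red: 99 × 3/16 = 18.5625
  white: 99 × 4/16 = 24.75
χ² = Σ (O − E)² / E
  purple: (72 − 55.6875)² / 55.6875 = 4.7784
  red: (8 − 18.5625)² / 18.5625 = 6.0103
  white: (19 − 24.75)² / 24.75 = 1.3359
χ² = 4.7784 + 6.0103 + 1.3359 = 12.1246 ≈ 12.125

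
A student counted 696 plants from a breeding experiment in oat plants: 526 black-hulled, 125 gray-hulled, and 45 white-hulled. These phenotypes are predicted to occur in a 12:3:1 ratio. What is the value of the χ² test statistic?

Total ratio parts = 16. Expected numbers out of 696:
  black-hulled: 696 × 12/16 = 522
  gray-hulled: 696 × 3/16 = 130.5
  white-hulled: 696 × 1/16 = 43.5
χ² = Σ (O − E)² / E
  black-hulled: (526 − 522)² / 522 = 0.0307
  gray-hulled: (125 − 130.5)² / 130.5 = 0.2318
  white-hulled: (45 − 43.5)² / 43.5 = 0.0517
χ² = 0.0307 + 0.2318 + 0.0517 = 0.3142 ≈ 0.314

0.314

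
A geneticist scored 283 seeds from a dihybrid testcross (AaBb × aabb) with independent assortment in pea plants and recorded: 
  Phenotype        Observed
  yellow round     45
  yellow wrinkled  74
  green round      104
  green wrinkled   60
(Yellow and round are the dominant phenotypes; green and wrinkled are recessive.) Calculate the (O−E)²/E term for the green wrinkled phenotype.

1.633

A dihybrid testcross with independent assortment gives a 1:1:1:1 ratio.
The 1:1:1:1 ratio has 4 parts, so with N = 283 the expected counts are:
  yellow round: 283 × 1/4 = 70.75
  yellow wrinkled: 283 × 1/4 = 70.75
  green round: 283 × 1/4 = 70.75
  green wrinkled: 283 × 1/4 = 70.75
Contribution of green wrinkled: (60 − 70.75)² / 70.75 = 1.6334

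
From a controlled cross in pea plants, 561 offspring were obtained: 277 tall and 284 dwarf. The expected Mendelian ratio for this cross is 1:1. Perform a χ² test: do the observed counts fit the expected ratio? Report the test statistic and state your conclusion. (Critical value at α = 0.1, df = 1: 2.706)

The 1:1 ratio has 2 parts, so with N = 561 the expected counts are:
  tall: 561 × 1/2 = 280.5
  dwarf: 561 × 1/2 = 280.5
χ² = Σ (O − E)² / E
  tall: (277 − 280.5)² / 280.5 = 0.0437
  dwarf: (284 − 280.5)² / 280.5 = 0.0437
χ² = 0.0437 + 0.0437 = 0.0874 ≈ 0.087
Degrees of freedom = 2 − 1 = 1; critical value at α = 0.1 is 2.706.
Since 0.087 < 2.706, we fail to reject the null hypothesis — the data are consistent with the 1:1 ratio.

0.087; consistent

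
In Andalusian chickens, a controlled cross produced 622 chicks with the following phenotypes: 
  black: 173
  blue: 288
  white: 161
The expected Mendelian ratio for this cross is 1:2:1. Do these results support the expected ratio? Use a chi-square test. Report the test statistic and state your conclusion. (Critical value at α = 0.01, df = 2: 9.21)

Total ratio parts = 4. Expected numbers out of 622:
  black: 622 × 1/4 = 155.5
  blue: 622 × 2/4 = 311
  white: 622 × 1/4 = 155.5
χ² = Σ (O − E)² / E
  black: (173 − 155.5)² / 155.5 = 1.9695
  blue: (288 − 311)² / 311 = 1.7010
  white: (161 − 155.5)² / 155.5 = 0.1945
χ² = 1.9695 + 1.7010 + 0.1945 = 3.865
Degrees of freedom = 3 − 1 = 2; critical value at α = 0.01 is 9.21.
Since 3.865 < 9.21, we fail to reject the null hypothesis — the data are consistent with the 1:2:1 ratio.

3.865; consistent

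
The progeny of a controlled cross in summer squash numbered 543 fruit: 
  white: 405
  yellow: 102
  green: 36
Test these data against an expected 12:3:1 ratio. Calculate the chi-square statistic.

0.138

Expected counts for N = 543 under a 12:3:1 ratio (total parts = 16):
  white: 543 × 12/16 = 407.25
  yellow: 543 × 3/16 = 101.8125
  green: 543 × 1/16 = 33.9375
χ² = Σ (O − E)² / E
  white: (405 − 407.25)² / 407.25 = 0.0124
  yellow: (102 − 101.8125)² / 101.8125 = 0.0003
  green: (36 − 33.9375)² / 33.9375 = 0.1253
χ² = 0.0124 + 0.0003 + 0.1253 = 0.138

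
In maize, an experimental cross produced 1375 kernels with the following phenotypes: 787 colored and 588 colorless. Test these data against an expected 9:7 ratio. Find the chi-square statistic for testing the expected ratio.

0.544

Under the 9:7 hypothesis (Σ ratio = 16, N = 1375):
  colored: 1375 × 9/16 = 773.4375
  colorless: 1375 × 7/16 = 601.5625
χ² = Σ (O − E)² / E
  colored: (787 − 773.4375)² / 773.4375 = 0.2378
  colorless: (588 − 601.5625)² / 601.5625 = 0.3058
χ² = 0.2378 + 0.3058 = 0.5436 ≈ 0.544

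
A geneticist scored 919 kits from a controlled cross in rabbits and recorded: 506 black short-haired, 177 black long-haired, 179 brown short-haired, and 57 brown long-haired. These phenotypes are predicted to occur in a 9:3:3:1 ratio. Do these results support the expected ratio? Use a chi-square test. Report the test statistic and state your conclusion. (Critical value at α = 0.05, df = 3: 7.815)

Total ratio parts = 16. Expected numbers out of 919:
  black short-haired: 919 × 9/16 = 516.9375
  black long-haired: 919 × 3/16 = 172.3125
  brown short-haired: 919 × 3/16 = 172.3125
  brown long-haired: 919 × 1/16 = 57.4375
χ² = Σ (O − E)² / E
  black short-haired: (506 − 516.9375)² / 516.9375 = 0.2314
  black long-haired: (177 − 172.3125)² / 172.3125 = 0.1275
  brown short-haired: (179 − 172.3125)² / 172.3125 = 0.2595
  brown long-haired: (57 − 57.4375)² / 57.4375 = 0.0033
χ² = 0.2314 + 0.1275 + 0.2595 + 0.0033 = 0.6217 ≈ 0.622
Degrees of freedom = 4 − 1 = 3; critical value at α = 0.05 is 7.815.
Since 0.622 < 7.815, we fail to reject the null hypothesis — the data are consistent with the 9:3:3:1 ratio.

0.622; consistent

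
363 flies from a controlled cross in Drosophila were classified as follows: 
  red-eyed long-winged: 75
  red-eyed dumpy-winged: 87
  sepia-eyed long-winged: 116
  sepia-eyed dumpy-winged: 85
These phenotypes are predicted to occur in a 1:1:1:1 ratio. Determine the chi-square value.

Total ratio parts = 4. Expected numbers out of 363:
  red-eyed long-winged: 363 × 1/4 = 90.75
  red-eyed dumpy-winged: 363 × 1/4 = 90.75
  sepia-eyed long-winged: 363 × 1/4 = 90.75
  sepia-eyed dumpy-winged: 363 × 1/4 = 90.75
χ² = Σ (O − E)² / E
  red-eyed long-winged: (75 − 90.75)² / 90.75 = 2.7335
  red-eyed dumpy-winged: (87 − 90.75)² / 90.75 = 0.1550
  sepia-eyed long-winged: (116 − 90.75)² / 90.75 = 7.0255
  sepia-eyed dumpy-winged: (85 − 90.75)² / 90.75 = 0.3643
χ² = 2.7335 + 0.1550 + 7.0255 + 0.3643 = 10.2783 ≈ 10.278

10.278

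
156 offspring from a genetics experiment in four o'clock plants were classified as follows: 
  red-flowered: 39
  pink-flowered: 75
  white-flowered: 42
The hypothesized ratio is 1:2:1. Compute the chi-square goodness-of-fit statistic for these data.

0.346

Under the 1:2:1 hypothesis (Σ ratio = 4, N = 156):
  red-flowered: 156 × 1/4 = 39
  pink-flowered: 156 × 2/4 = 78
  white-flowered: 156 × 1/4 = 39
χ² = Σ (O − E)² / E
  red-flowered: (39 − 39)² / 39 = 0.0000
  pink-flowered: (75 − 78)² / 78 = 0.1154
  white-flowered: (42 − 39)² / 39 = 0.2308
χ² = 0.0000 + 0.1154 + 0.2308 = 0.3462 ≈ 0.346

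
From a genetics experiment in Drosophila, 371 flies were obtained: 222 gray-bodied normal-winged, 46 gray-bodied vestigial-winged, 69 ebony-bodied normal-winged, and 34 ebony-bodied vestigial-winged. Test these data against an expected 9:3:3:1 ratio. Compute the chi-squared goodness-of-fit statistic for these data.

13.877

Total ratio parts = 16. Expected numbers out of 371:
  gray-bodied normal-winged: 371 × 9/16 = 208.6875
  gray-bodied vestigial-winged: 371 × 3/16 = 69.5625
  ebony-bodied normal-winged: 371 × 3/16 = 69.5625
  ebony-bodied vestigial-winged: 371 × 1/16 = 23.1875
χ² = Σ (O − E)² / E
  gray-bodied normal-winged: (222 − 208.6875)² / 208.6875 = 0.8492
  gray-bodied vestigial-winged: (46 − 69.5625)² / 69.5625 = 7.9812
  ebony-bodied normal-winged: (69 − 69.5625)² / 69.5625 = 0.0045
  ebony-bodied vestigial-winged: (34 − 23.1875)² / 23.1875 = 5.0419
χ² = 0.8492 + 7.9812 + 0.0045 + 5.0419 = 13.8768 ≈ 13.877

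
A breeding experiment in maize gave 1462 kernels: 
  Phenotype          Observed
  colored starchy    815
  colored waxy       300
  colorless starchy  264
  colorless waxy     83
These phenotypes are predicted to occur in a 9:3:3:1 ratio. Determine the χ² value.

3.650

The 9:3:3:1 ratio has 16 parts, so with N = 1462 the expected counts are:
  colored starchy: 1462 × 9/16 = 822.375
  colored waxy: 1462 × 3/16 = 274.125
  colorless starchy: 1462 × 3/16 = 274.125
  colorless waxy: 1462 × 1/16 = 91.375
χ² = Σ (O − E)² / E
  colored starchy: (815 − 822.375)² / 822.375 = 0.0661
  colored waxy: (300 − 274.125)² / 274.125 = 2.4424
  colorless starchy: (264 − 274.125)² / 274.125 = 0.3740
  colorless waxy: (83 − 91.375)² / 91.375 = 0.7676
χ² = 0.0661 + 2.4424 + 0.3740 + 0.7676 = 3.6501 ≈ 3.650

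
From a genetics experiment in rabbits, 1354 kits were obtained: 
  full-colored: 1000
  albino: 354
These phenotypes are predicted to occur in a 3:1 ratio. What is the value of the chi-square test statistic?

Under the 3:1 hypothesis (Σ ratio = 4, N = 1354):
  full-colored: 1354 × 3/4 = 1015.5
  albino: 1354 × 1/4 = 338.5
χ² = Σ (O − E)² / E
  full-colored: (1000 − 1015.5)² / 1015.5 = 0.2366
  albino: (354 − 338.5)² / 338.5 = 0.7097
χ² = 0.2366 + 0.7097 = 0.9463 ≈ 0.946

0.946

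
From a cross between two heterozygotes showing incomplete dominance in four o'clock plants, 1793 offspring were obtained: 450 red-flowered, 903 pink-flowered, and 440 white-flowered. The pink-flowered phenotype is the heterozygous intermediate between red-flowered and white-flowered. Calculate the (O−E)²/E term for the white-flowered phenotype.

With incomplete dominance, a heterozygote × heterozygote cross gives a 1:2:1 phenotypic ratio.
Total ratio parts = 4. Expected numbers out of 1793:
  red-flowered: 1793 × 1/4 = 448.25
  pink-flowered: 1793 × 2/4 = 896.5
  white-flowered: 1793 × 1/4 = 448.25
Contribution of white-flowered: (440 − 448.25)² / 448.25 = 0.1518

0.152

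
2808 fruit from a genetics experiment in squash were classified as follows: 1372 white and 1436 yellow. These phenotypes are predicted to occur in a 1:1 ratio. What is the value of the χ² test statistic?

1.459

Under the 1:1 hypothesis (Σ ratio = 2, N = 2808):
  white: 2808 × 1/2 = 1404
  yellow: 2808 × 1/2 = 1404
χ² = Σ (O − E)² / E
  white: (1372 − 1404)² / 1404 = 0.7293
  yellow: (1436 − 1404)² / 1404 = 0.7293
χ² = 0.7293 + 0.7293 = 1.4586 ≈ 1.459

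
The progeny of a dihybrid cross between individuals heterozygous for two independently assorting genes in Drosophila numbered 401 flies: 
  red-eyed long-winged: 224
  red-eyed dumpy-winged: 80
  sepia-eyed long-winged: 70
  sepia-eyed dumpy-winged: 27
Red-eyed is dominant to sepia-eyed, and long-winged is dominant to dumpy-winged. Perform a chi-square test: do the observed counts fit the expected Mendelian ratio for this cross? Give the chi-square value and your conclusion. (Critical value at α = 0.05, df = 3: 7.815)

A dihybrid F₂ with independent assortment and complete dominance at both loci gives a 9:3:3:1 phenotypic ratio.
Expected counts for N = 401 under a 9:3:3:1 ratio (total parts = 16):
  red-eyed long-winged: 401 × 9/16 = 225.5625
  red-eyed dumpy-winged: 401 × 3/16 = 75.1875
  sepia-eyed long-winged: 401 × 3/16 = 75.1875
  sepia-eyed dumpy-winged: 401 × 1/16 = 25.0625
χ² = Σ (O − E)² / E
  red-eyed long-winged: (224 − 225.5625)² / 225.5625 = 0.0108
  red-eyed dumpy-winged: (80 − 75.1875)² / 75.1875 = 0.3080
  sepia-eyed long-winged: (70 − 75.1875)² / 75.1875 = 0.3579
  sepia-eyed dumpy-winged: (27 − 25.0625)² / 25.0625 = 0.1498
χ² = 0.0108 + 0.3080 + 0.3579 + 0.1498 = 0.8265 ≈ 0.827
Degrees of freedom = 4 − 1 = 3; critical value at α = 0.05 is 7.815.
Since 0.827 < 7.815, we fail to reject the null hypothesis — the data are consistent with the 9:3:3:1 ratio.

0.827; consistent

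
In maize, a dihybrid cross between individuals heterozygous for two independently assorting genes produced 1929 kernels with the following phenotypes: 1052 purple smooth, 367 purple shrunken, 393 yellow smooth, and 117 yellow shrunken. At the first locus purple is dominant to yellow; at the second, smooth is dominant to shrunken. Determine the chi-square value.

3.902

A dihybrid F₂ with independent assortment and complete dominance at both loci gives a 9:3:3:1 phenotypic ratio.
Under the 9:3:3:1 hypothesis (Σ ratio = 16, N = 1929):
  purple smooth: 1929 × 9/16 = 1085.0625
  purple shrunken: 1929 × 3/16 = 361.6875
  yellow smooth: 1929 × 3/16 = 361.6875
  yellow shrunken: 1929 × 1/16 = 120.5625
χ² = Σ (O − E)² / E
  purple smooth: (1052 − 1085.0625)² / 1085.0625 = 1.0074
  purple shrunken: (367 − 361.6875)² / 361.6875 = 0.0780
  yellow smooth: (393 − 361.6875)² / 361.6875 = 2.7108
  yellow shrunken: (117 − 120.5625)² / 120.5625 = 0.1053
χ² = 1.0074 + 0.0780 + 2.7108 + 0.1053 = 3.9015 ≈ 3.902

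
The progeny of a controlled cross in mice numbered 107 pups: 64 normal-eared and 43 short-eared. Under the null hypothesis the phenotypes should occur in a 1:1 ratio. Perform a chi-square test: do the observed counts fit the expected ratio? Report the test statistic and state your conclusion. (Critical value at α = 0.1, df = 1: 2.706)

4.121; not consistent

Expected counts for N = 107 under a 1:1 ratio (total parts = 2):
  normal-eared: 107 × 1/2 = 53.5
  short-eared: 107 × 1/2 = 53.5
χ² = Σ (O − E)² / E
  normal-eared: (64 − 53.5)² / 53.5 = 2.0607
  short-eared: (43 − 53.5)² / 53.5 = 2.0607
χ² = 2.0607 + 2.0607 = 4.1214 ≈ 4.121
Degrees of freedom = 2 − 1 = 1; critical value at α = 0.1 is 2.706.
Since 4.121 > 2.706, we reject the null hypothesis — the data do not fit the 1:1 ratio.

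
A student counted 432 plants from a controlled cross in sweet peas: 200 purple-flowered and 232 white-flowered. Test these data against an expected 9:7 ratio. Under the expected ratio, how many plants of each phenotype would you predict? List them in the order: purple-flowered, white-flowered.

243, 189

Under the 9:7 hypothesis (Σ ratio = 16, N = 432):
  purple-flowered: 432 × 9/16 = 243
  white-flowered: 432 × 7/16 = 189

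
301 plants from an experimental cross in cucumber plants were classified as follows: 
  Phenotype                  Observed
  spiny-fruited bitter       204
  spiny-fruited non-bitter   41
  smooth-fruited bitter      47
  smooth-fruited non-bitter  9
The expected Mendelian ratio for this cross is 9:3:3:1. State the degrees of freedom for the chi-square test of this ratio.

A goodness-of-fit test with 4 phenotype classes has df = 4 − 1 = 3.

3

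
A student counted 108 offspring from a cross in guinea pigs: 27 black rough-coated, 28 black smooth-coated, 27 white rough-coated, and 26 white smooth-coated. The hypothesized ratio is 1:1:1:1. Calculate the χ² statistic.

Expected counts for N = 108 under a 1:1:1:1 ratio (total parts = 4):
  black rough-coated: 108 × 1/4 = 27
  black smooth-coated: 108 × 1/4 = 27
  white rough-coated: 108 × 1/4 = 27
  white smooth-coated: 108 × 1/4 = 27
χ² = Σ (O − E)² / E
  black rough-coated: (27 − 27)² / 27 = 0.0000
  black smooth-coated: (28 − 27)² / 27 = 0.0370
  white rough-coated: (27 − 27)² / 27 = 0.0000
  white smooth-coated: (26 − 27)² / 27 = 0.0370
χ² = 0.0000 + 0.0370 + 0.0000 + 0.0370 = 0.074

0.074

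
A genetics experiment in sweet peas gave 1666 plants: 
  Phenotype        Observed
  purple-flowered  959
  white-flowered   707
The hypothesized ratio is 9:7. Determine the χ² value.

1.167

The 9:7 ratio has 16 parts, so with N = 1666 the expected counts are:
  purple-flowered: 1666 × 9/16 = 937.125
  white-flowered: 1666 × 7/16 = 728.875
χ² = Σ (O − E)² / E
  purple-flowered: (959 − 937.125)² / 937.125 = 0.5106
  white-flowered: (707 − 728.875)² / 728.875 = 0.6565
χ² = 0.5106 + 0.6565 = 1.1671 ≈ 1.167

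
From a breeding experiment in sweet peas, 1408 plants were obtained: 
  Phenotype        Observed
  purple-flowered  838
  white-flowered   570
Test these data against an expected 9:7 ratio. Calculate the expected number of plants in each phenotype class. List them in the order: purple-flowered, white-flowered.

Under the 9:7 hypothesis (Σ ratio = 16, N = 1408):
  purple-flowered: 1408 × 9/16 = 792
  white-flowered: 1408 × 7/16 = 616

792, 616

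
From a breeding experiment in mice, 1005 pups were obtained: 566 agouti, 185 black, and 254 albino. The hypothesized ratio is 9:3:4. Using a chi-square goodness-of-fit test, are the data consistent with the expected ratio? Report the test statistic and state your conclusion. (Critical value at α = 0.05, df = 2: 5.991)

0.094; consistent

Total ratio parts = 16. Expected numbers out of 1005:
  agouti: 1005 × 9/16 = 565.3125
  black: 1005 × 3/16 = 188.4375
  albino: 1005 × 4/16 = 251.25
χ² = Σ (O − E)² / E
  agouti: (566 − 565.3125)² / 565.3125 = 0.0008
  black: (185 − 188.4375)² / 188.4375 = 0.0627
  albino: (254 − 251.25)² / 251.25 = 0.0301
χ² = 0.0008 + 0.0627 + 0.0301 = 0.0936 ≈ 0.094
Degrees of freedom = 3 − 1 = 2; critical value at α = 0.05 is 5.991.
Since 0.094 < 5.991, we fail to reject the null hypothesis — the data are consistent with the 9:3:4 ratio.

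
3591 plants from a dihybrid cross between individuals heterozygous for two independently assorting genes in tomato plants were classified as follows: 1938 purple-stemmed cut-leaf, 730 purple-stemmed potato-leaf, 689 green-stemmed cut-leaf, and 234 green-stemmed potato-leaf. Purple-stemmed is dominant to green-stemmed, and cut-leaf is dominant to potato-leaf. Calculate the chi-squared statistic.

A dihybrid F₂ with independent assortment and complete dominance at both loci gives a 9:3:3:1 phenotypic ratio.
Expected counts for N = 3591 under a 9:3:3:1 ratio (total parts = 16):
  purple-stemmed cut-leaf: 3591 × 9/16 = 2019.9375
  purple-stemmed potato-leaf: 3591 × 3/16 = 673.3125
  green-stemmed cut-leaf: 3591 × 3/16 = 673.3125
  green-stemmed potato-leaf: 3591 × 1/16 = 224.4375
χ² = Σ (O − E)² / E
  purple-stemmed cut-leaf: (1938 − 2019.9375)² / 2019.9375 = 3.3237
  purple-stemmed potato-leaf: (730 − 673.3125)² / 673.3125 = 4.7726
  green-stemmed cut-leaf: (689 − 673.3125)² / 673.3125 = 0.3655
  green-stemmed potato-leaf: (234 − 224.4375)² / 224.4375 = 0.4074
χ² = 3.3237 + 4.7726 + 0.3655 + 0.4074 = 8.8692 ≈ 8.869

8.869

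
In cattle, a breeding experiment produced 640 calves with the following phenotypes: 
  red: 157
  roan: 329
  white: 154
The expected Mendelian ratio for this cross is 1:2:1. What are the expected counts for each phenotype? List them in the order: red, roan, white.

160, 320, 160

Expected counts for N = 640 under a 1:2:1 ratio (total parts = 4):
  red: 640 × 1/4 = 160
  roan: 640 × 2/4 = 320
  white: 640 × 1/4 = 160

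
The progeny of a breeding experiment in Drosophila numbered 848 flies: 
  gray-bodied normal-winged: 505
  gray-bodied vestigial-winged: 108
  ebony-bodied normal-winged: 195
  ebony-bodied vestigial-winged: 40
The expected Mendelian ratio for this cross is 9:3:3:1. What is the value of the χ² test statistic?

29.342

Under the 9:3:3:1 hypothesis (Σ ratio = 16, N = 848):
  gray-bodied normal-winged: 848 × 9/16 = 477
  gray-bodied vestigial-winged: 848 × 3/16 = 159
  ebony-bodied normal-winged: 848 × 3/16 = 159
  ebony-bodied vestigial-winged: 848 × 1/16 = 53
χ² = Σ (O − E)² / E
  gray-bodied normal-winged: (505 − 477)² / 477 = 1.6436
  gray-bodied vestigial-winged: (108 − 159)² / 159 = 16.3585
  ebony-bodied normal-winged: (195 − 159)² / 159 = 8.1509
  ebony-bodied vestigial-winged: (40 − 53)² / 53 = 3.1887
χ² = 1.6436 + 16.3585 + 8.1509 + 3.1887 = 29.3417 ≈ 29.342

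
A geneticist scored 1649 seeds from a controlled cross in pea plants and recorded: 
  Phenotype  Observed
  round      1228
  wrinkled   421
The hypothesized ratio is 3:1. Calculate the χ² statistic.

Under the 3:1 hypothesis (Σ ratio = 4, N = 1649):
  round: 1649 × 3/4 = 1236.75
  wrinkled: 1649 × 1/4 = 412.25
χ² = Σ (O − E)² / E
  round: (1228 − 1236.75)² / 1236.75 = 0.0619
  wrinkled: (421 − 412.25)² / 412.25 = 0.1857
χ² = 0.0619 + 0.1857 = 0.2476 ≈ 0.248

0.248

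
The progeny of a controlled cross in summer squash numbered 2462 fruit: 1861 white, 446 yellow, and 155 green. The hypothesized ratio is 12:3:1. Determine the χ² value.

Expected counts for N = 2462 under a 12:3:1 ratio (total parts = 16):
  white: 2462 × 12/16 = 1846.5
  yellow: 2462 × 3/16 = 461.625
  green: 2462 × 1/16 = 153.875
χ² = Σ (O − E)² / E
  white: (1861 − 1846.5)² / 1846.5 = 0.1139
  yellow: (446 − 461.625)² / 461.625 = 0.5289
  green: (155 − 153.875)² / 153.875 = 0.0082
χ² = 0.1139 + 0.5289 + 0.0082 = 0.651

0.651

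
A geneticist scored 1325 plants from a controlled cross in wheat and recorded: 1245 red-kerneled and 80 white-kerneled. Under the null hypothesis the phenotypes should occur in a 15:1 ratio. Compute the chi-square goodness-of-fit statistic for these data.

Under the 15:1 hypothesis (Σ ratio = 16, N = 1325):
  red-kerneled: 1325 × 15/16 = 1242.1875
  white-kerneled: 1325 × 1/16 = 82.8125
χ² = Σ (O − E)² / E
  red-kerneled: (1245 − 1242.1875)² / 1242.1875 = 0.0064
  white-kerneled: (80 − 82.8125)² / 82.8125 = 0.0955
χ² = 0.0064 + 0.0955 = 0.1019 ≈ 0.102

0.102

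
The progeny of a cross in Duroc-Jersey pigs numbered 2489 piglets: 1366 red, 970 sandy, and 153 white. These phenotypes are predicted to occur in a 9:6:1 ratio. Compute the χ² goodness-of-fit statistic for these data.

2.308

Total ratio parts = 16. Expected numbers out of 2489:
  red: 2489 × 9/16 = 1400.0625
  sandy: 2489 × 6/16 = 933.375
  white: 2489 × 1/16 = 155.5625
χ² = Σ (O − E)² / E
  red: (1366 − 1400.0625)² / 1400.0625 = 0.8287
  sandy: (970 − 933.375)² / 933.375 = 1.4371
  white: (153 − 155.5625)² / 155.5625 = 0.0422
χ² = 0.8287 + 1.4371 + 0.0422 = 2.308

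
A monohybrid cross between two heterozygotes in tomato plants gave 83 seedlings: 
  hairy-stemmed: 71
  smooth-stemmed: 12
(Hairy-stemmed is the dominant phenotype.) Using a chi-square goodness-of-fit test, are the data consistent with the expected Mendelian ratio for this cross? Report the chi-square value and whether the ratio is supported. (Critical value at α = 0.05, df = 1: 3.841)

For a monohybrid cross between heterozygotes with complete dominance, the expected phenotypic ratio is 3:1.
Under the 3:1 hypothesis (Σ ratio = 4, N = 83):
  hairy-stemmed: 83 × 3/4 = 62.25
  smooth-stemmed: 83 × 1/4 = 20.75
χ² = Σ (O − E)² / E
  hairy-stemmed: (71 − 62.25)² / 62.25 = 1.2299
  smooth-stemmed: (12 − 20.75)² / 20.75 = 3.6898
χ² = 1.2299 + 3.6898 = 4.9197 ≈ 4.920
Degrees of freedom = 2 − 1 = 1; critical value at α = 0.05 is 3.841.
Since 4.920 > 3.841, we reject the null hypothesis — the data do not fit the 3:1 ratio.

4.920; not consistent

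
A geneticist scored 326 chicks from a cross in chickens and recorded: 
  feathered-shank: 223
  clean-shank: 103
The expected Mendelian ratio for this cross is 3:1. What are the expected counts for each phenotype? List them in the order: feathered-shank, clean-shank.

Expected counts for N = 326 under a 3:1 ratio (total parts = 4):
  feathered-shank: 326 × 3/4 = 244.5
  clean-shank: 326 × 1/4 = 81.5

244.5, 81.5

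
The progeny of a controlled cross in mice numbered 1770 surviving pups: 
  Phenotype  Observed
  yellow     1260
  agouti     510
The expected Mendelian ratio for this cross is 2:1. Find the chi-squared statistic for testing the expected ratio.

Total ratio parts = 3. Expected numbers out of 1770:
  yellow: 1770 × 2/3 = 1180
  agouti: 1770 × 1/3 = 590
χ² = Σ (O − E)² / E
  yellow: (1260 − 1180)² / 1180 = 5.4237
  agouti: (510 − 590)² / 590 = 10.8475
χ² = 5.4237 + 10.8475 = 16.2712 ≈ 16.271

16.271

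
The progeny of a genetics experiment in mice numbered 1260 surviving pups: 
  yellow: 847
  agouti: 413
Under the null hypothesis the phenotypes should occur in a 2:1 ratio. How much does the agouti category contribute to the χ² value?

0.117

Under the 2:1 hypothesis (Σ ratio = 3, N = 1260):
  yellow: 1260 × 2/3 = 840
  agouti: 1260 × 1/3 = 420
Contribution of agouti: (413 − 420)² / 420 = 0.1167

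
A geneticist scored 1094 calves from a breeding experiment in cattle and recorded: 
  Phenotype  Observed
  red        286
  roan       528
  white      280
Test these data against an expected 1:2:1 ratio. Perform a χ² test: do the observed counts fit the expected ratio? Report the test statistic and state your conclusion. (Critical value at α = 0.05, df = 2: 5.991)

1.386; consistent

Expected counts for N = 1094 under a 1:2:1 ratio (total parts = 4):
  red: 1094 × 1/4 = 273.5
  roan: 1094 × 2/4 = 547
  white: 1094 × 1/4 = 273.5
χ² = Σ (O − E)² / E
  red: (286 − 273.5)² / 273.5 = 0.5713
  roan: (528 − 547)² / 547 = 0.6600
  white: (280 − 273.5)² / 273.5 = 0.1545
χ² = 0.5713 + 0.6600 + 0.1545 = 1.3858 ≈ 1.386
Degrees of freedom = 3 − 1 = 2; critical value at α = 0.05 is 5.991.
Since 1.386 < 5.991, we fail to reject the null hypothesis — the data are consistent with the 1:2:1 ratio.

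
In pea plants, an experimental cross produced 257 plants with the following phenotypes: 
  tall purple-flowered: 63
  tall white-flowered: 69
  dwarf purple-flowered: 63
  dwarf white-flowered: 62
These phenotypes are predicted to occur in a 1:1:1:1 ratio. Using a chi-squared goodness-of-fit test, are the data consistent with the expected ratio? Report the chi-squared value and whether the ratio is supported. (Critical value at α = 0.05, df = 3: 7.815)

Expected counts for N = 257 under a 1:1:1:1 ratio (total parts = 4):
  tall purple-flowered: 257 × 1/4 = 64.25
  tall white-flowered: 257 × 1/4 = 64.25
  dwarf purple-flowered: 257 × 1/4 = 64.25
  dwarf white-flowered: 257 × 1/4 = 64.25
χ² = Σ (O − E)² / E
  tall purple-flowered: (63 − 64.25)² / 64.25 = 0.0243
  tall white-flowered: (69 − 64.25)² / 64.25 = 0.3512
  dwarf purple-flowered: (63 − 64.25)² / 64.25 = 0.0243
  dwarf white-flowered: (62 − 64.25)² / 64.25 = 0.0788
χ² = 0.0243 + 0.3512 + 0.0243 + 0.0788 = 0.4786 ≈ 0.479
Degrees of freedom = 4 − 1 = 3; critical value at α = 0.05 is 7.815.
Since 0.479 < 7.815, we fail to reject the null hypothesis — the data are consistent with the 1:1:1:1 ratio.

0.479; consistent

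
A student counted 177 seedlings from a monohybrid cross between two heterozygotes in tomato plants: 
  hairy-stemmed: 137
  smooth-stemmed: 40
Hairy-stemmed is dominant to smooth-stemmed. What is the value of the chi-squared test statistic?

0.544

For a monohybrid cross between heterozygotes with complete dominance, the expected phenotypic ratio is 3:1.
Total ratio parts = 4. Expected numbers out of 177:
  hairy-stemmed: 177 × 3/4 = 132.75
  smooth-stemmed: 177 × 1/4 = 44.25
χ² = Σ (O − E)² / E
  hairy-stemmed: (137 − 132.75)² / 132.75 = 0.1361
  smooth-stemmed: (40 − 44.25)² / 44.25 = 0.4082
χ² = 0.1361 + 0.4082 = 0.5443 ≈ 0.544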